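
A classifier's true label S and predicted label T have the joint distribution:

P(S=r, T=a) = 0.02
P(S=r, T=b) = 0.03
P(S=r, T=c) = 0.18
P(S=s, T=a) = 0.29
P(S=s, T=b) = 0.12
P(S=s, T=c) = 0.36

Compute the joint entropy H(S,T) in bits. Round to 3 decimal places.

2.126 bits

H(S,T) = −Σ p(x,y)·log₂ p(x,y) over all 6 cells.
  cell (r,a): −0.02·log₂0.02 = 0.1129
  cell (r,b): −0.03·log₂0.03 = 0.1518
  cell (r,c): −0.18·log₂0.18 = 0.4453
  cell (s,a): −0.29·log₂0.29 = 0.5179
  cell (s,b): −0.12·log₂0.12 = 0.3671
  cell (s,c): −0.36·log₂0.36 = 0.5306
Sum = 2.126 bits.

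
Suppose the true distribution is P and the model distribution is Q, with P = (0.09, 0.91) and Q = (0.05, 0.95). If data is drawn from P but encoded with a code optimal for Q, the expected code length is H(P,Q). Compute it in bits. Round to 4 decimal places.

H(P,Q) = −Σ p·log₂ q.
  −0.09·log₂(0.05) = 0.38897
  −0.91·log₂(0.95) = 0.06734
H(P,Q) = 0.4563 bits.

0.4563 bits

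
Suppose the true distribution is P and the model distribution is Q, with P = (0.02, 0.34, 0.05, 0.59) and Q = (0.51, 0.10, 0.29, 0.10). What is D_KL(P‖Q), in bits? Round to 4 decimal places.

1.8909 bits

D(P‖Q) = Σ p·log₂(p/q).
  0.02·log₂(0.02/0.51) = -0.09345
  0.34·log₂(0.34/0.10) = 0.60028
  0.05·log₂(0.05/0.29) = -0.12680
  0.59·log₂(0.59/0.10) = 1.51082
D(P‖Q) = 1.8909 bits.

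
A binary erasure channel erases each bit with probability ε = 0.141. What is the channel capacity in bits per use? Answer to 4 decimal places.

0.8590 bits

Binary erasure channel: capacity C = 1 − ε.
C = 1 − 0.141 = 0.8590 bits per channel use.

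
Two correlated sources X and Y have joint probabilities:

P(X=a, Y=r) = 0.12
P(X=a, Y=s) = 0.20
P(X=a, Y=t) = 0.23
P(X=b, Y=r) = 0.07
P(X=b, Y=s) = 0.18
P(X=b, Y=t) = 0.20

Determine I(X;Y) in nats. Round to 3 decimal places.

Marginals: p(X) = (0.5500, 0.4500), p(Y) = (0.1900, 0.3800, 0.4300).
I(X;Y) = H(X) + H(Y) − H(X,Y).
H(X) = 0.6881, H(Y) = 1.0461, H(X,Y) = 1.7310.
I(X;Y) = 0.6881 + 1.0461 − 1.7310 = 0.003 nats.

0.003 nats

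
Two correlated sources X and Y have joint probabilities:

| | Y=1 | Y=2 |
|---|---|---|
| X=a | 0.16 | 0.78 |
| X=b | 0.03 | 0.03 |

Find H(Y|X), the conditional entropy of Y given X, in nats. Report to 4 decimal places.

0.4704 nats

Chain rule: H(Y|X) = H(X,Y) − H(X).
Marginals: p(X) = (0.9400, 0.0600), p(Y) = (0.1900, 0.8100).
H(X,Y) = 0.6974 nats; H(X) = 0.2270 nats.
H(Y|X) = 0.6974 − 0.2270 = 0.4704 nats.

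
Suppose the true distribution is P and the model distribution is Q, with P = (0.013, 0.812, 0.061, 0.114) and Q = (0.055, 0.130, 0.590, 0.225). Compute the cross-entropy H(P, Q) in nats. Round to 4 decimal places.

H(P,Q) = −Σ p·ln q.
  −0.013·ln(0.055) = 0.03771
  −0.812·ln(0.130) = 1.65666
  −0.061·ln(0.590) = 0.03219
  −0.114·ln(0.225) = 0.17005
H(P,Q) = 1.8966 nats.

1.8966 nats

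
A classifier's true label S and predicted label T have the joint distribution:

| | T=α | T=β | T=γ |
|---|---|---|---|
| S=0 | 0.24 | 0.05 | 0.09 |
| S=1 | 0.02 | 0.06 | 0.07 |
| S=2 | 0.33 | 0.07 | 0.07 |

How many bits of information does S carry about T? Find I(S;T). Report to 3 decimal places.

0.122 bits

Marginals: p(S) = (0.3800, 0.1500, 0.4700), p(T) = (0.5900, 0.1800, 0.2300).
I(S;T) = Σ p(x,y)·log₂[p(x,y)/(p(x)p(y))].
  (0,α): 0.24·log₂(1.0705) = 0.0236
  (0,β): 0.05·log₂(0.7310) = -0.0226
  (0,γ): 0.09·log₂(1.0297) = 0.0038
  (1,α): 0.02·log₂(0.2260) = -0.0429
  (1,β): 0.06·log₂(2.2222) = 0.0691
  (1,γ): 0.07·log₂(2.0290) = 0.0715
  (2,α): 0.33·log₂(1.1900) = 0.0828
  (2,β): 0.07·log₂(0.8274) = -0.0191
  (2,γ): 0.07·log₂(0.6475) = -0.0439
Sum = 0.122 bits.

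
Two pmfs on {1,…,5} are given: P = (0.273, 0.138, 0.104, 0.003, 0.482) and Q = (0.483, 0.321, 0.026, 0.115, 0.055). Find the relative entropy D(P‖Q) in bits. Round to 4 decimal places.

D(P‖Q) = Σ p·log₂(p/q).
  0.273·log₂(0.273/0.483) = -0.22471
  0.138·log₂(0.138/0.321) = -0.16807
  0.104·log₂(0.104/0.026) = 0.20800
  0.003·log₂(0.003/0.115) = -0.01578
  0.482·log₂(0.482/0.055) = 1.50940
D(P‖Q) = 1.3088 bits.

1.3088 bits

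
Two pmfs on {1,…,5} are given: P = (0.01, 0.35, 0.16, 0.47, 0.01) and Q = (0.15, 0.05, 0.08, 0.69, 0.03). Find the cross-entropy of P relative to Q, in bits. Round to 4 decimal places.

H(P,Q) = −Σ p·log₂ q.
  −0.01·log₂(0.15) = 0.02737
  −0.35·log₂(0.05) = 1.51267
  −0.16·log₂(0.08) = 0.58302
  −0.47·log₂(0.69) = 0.25161
  −0.01·log₂(0.03) = 0.05059
H(P,Q) = 2.4253 bits.

2.4253 bits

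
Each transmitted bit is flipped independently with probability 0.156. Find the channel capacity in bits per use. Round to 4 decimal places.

Binary symmetric channel: C = 1 − h₂(ε) where h₂ is the binary entropy function.
h₂(0.156) = −0.156·log₂0.156 − 0.844·log₂0.844 = 0.6247.
C = 1 − 0.6247 = 0.3753 bits per channel use.

0.3753 bits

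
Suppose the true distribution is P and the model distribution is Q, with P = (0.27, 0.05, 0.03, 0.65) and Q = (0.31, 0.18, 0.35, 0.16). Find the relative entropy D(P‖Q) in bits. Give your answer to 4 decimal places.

D(P‖Q) = Σ p·log₂(p/q).
  0.27·log₂(0.27/0.31) = -0.05381
  0.05·log₂(0.05/0.18) = -0.09240
  0.03·log₂(0.03/0.35) = -0.10633
  0.65·log₂(0.65/0.16) = 1.31454
D(P‖Q) = 1.0620 bits.

1.0620 bits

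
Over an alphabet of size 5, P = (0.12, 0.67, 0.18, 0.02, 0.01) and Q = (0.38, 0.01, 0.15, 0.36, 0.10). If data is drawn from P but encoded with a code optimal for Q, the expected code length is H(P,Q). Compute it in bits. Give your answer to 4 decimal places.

5.1742 bits

H(P,Q) = −Σ p·log₂ q.
  −0.12·log₂(0.38) = 0.16751
  −0.67·log₂(0.01) = 4.45138
  −0.18·log₂(0.15) = 0.49265
  −0.02·log₂(0.36) = 0.02948
  −0.01·log₂(0.10) = 0.03322
H(P,Q) = 5.1742 bits.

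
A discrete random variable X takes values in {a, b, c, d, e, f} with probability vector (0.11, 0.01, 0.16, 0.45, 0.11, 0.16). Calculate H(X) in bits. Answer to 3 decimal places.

H(X) = −Σ p·log₂ p.
  −(0.11)·log₂(0.11) = 0.3503
  −(0.01)·log₂(0.01) = 0.0664
  −(0.16)·log₂(0.16) = 0.4230
  −(0.45)·log₂(0.45) = 0.5184
  −(0.11)·log₂(0.11) = 0.3503
  −(0.16)·log₂(0.16) = 0.4230
Sum: 0.3503 + 0.0664 + 0.4230 + 0.5184 + 0.3503 + 0.4230 = 2.131 bits.

2.131 bits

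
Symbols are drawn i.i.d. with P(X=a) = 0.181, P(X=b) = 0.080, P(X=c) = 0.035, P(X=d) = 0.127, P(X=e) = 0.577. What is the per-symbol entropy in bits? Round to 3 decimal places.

1.743 bits

H(X) = −Σ p·log₂ p.
  −(0.181)·log₂(0.181) = 0.4463
  −(0.080)·log₂(0.080) = 0.2915
  −(0.035)·log₂(0.035) = 0.1693
  −(0.127)·log₂(0.127) = 0.3781
  −(0.577)·log₂(0.577) = 0.4578
Sum: 0.4463 + 0.2915 + 0.1693 + 0.3781 + 0.4578 = 1.743 bits.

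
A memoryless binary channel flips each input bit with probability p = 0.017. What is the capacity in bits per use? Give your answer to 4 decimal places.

Binary symmetric channel: C = 1 − h₂(ε) where h₂ is the binary entropy function.
h₂(0.017) = −0.017·log₂0.017 − 0.983·log₂0.983 = 0.1242.
C = 1 − 0.1242 = 0.8758 bits per channel use.

0.8758 bits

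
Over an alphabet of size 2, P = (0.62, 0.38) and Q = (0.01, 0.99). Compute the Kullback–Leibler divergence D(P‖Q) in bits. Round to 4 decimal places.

3.1667 bits

D(P‖Q) = Σ p·log₂(p/q).
  0.62·log₂(0.62/0.01) = 3.69160
  0.38·log₂(0.38/0.99) = -0.52494
D(P‖Q) = 3.1667 bits.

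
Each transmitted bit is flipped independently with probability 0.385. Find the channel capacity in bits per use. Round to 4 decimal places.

0.0385 bits

Binary symmetric channel: C = 1 − h₂(ε) where h₂ is the binary entropy function.
h₂(0.385) = −0.385·log₂0.385 − 0.615·log₂0.615 = 0.9615.
C = 1 − 0.9615 = 0.0385 bits per channel use.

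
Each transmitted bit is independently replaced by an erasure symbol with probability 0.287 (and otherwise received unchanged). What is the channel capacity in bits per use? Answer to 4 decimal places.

Binary erasure channel: capacity C = 1 − ε.
C = 1 − 0.287 = 0.7130 bits per channel use.

0.7130 bits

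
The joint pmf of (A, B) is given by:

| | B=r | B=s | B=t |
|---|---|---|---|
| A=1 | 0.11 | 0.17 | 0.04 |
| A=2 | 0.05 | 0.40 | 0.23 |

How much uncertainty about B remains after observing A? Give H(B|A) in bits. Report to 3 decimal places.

Marginals: p(A) = (0.3200, 0.6800), p(B) = (0.1600, 0.5700, 0.2700).
H(B|A) = Σ p(A) · H(B|A=·).
  A=1: p=0.3200, H(B|A=1) = 1.3894
  A=2: p=0.6800, H(B|A=2) = 1.2562
Weighted sum = 1.299 bits.

1.299 bits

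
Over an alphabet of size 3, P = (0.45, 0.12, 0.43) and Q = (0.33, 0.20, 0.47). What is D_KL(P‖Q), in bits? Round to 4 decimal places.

0.0577 bits

D(P‖Q) = Σ p·log₂(p/q).
  0.45·log₂(0.45/0.33) = 0.20136
  0.12·log₂(0.12/0.20) = -0.08844
  0.43·log₂(0.43/0.47) = -0.05518
D(P‖Q) = 0.0577 bits.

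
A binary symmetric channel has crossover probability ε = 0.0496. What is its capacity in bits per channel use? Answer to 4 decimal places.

Binary symmetric channel: C = 1 − h₂(ε) where h₂ is the binary entropy function.
h₂(0.0496) = −0.0496·log₂0.0496 − 0.9504·log₂0.9504 = 0.2847.
C = 1 − 0.2847 = 0.7153 bits per channel use.

0.7153 bits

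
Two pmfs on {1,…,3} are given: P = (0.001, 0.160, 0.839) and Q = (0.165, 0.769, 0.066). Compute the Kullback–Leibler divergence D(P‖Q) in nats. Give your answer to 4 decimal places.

D(P‖Q) = Σ p·ln(p/q).
  0.001·ln(0.001/0.165) = -0.00511
  0.160·ln(0.160/0.769) = -0.25119
  0.839·ln(0.839/0.066) = 2.13320
D(P‖Q) = 1.8769 nats.

1.8769 nats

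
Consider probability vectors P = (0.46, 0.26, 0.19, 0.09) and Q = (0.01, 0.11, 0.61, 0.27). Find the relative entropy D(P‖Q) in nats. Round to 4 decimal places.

D(P‖Q) = Σ p·ln(p/q).
  0.46·ln(0.46/0.01) = 1.76118
  0.26·ln(0.26/0.11) = 0.22365
  0.19·ln(0.19/0.61) = -0.22162
  0.09·ln(0.09/0.27) = -0.09888
D(P‖Q) = 1.6643 nats.

1.6643 nats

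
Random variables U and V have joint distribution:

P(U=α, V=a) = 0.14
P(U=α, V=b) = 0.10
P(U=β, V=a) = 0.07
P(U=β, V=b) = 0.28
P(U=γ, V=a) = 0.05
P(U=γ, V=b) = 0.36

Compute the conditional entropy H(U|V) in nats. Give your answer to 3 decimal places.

0.993 nats

Marginals: p(U) = (0.2400, 0.3500, 0.4100), p(V) = (0.2600, 0.7400).
H(U|V) = Σ p(V) · H(U|V=·).
  V=a: p=0.2600, H(U|V=a) = 1.0037
  V=b: p=0.7400, H(U|V=b) = 0.9887
Weighted sum = 0.993 nats.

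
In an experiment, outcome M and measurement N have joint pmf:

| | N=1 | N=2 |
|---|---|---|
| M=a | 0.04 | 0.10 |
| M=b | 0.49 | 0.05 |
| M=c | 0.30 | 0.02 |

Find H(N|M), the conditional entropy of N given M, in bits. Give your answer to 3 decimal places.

0.469 bits

Chain rule: H(N|M) = H(M,N) − H(M).
Marginals: p(M) = (0.1400, 0.5400, 0.3200), p(N) = (0.8300, 0.1700).
H(M,N) = 1.8723 bits; H(M) = 1.4032 bits.
H(N|M) = 1.8723 − 1.4032 = 0.469 bits.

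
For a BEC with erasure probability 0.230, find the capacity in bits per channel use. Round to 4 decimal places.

Binary erasure channel: capacity C = 1 − ε.
C = 1 − 0.230 = 0.7700 bits per channel use.

0.7700 bits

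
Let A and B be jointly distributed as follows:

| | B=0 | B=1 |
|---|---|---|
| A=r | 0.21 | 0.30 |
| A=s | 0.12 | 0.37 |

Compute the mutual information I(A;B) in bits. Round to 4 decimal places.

Marginals: p(A) = (0.5100, 0.4900), p(B) = (0.3300, 0.6700).
I(A;B) = Σ p(x,y)·log₂[p(x,y)/(p(x)p(y))].
  (r,0): 0.21·log₂(1.2478) = 0.06706
  (r,1): 0.30·log₂(0.8780) = -0.05633
  (s,0): 0.12·log₂(0.7421) = -0.05163
  (s,1): 0.37·log₂(1.1270) = 0.06383
Sum = 0.0229 bits.

0.0229 bits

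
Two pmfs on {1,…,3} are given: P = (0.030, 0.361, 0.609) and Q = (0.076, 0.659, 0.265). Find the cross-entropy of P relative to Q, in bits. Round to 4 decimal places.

1.4955 bits

H(P,Q) = −Σ p·log₂ q.
  −0.030·log₂(0.076) = 0.11154
  −0.361·log₂(0.659) = 0.21720
  −0.609·log₂(0.265) = 1.16680
H(P,Q) = 1.4955 bits.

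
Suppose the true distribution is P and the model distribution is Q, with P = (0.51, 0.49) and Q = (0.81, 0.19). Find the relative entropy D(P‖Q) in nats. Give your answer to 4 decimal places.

D(P‖Q) = Σ p·ln(p/q).
  0.51·ln(0.51/0.81) = -0.23594
  0.49·ln(0.49/0.19) = 0.46422
D(P‖Q) = 0.2283 nats.

0.2283 nats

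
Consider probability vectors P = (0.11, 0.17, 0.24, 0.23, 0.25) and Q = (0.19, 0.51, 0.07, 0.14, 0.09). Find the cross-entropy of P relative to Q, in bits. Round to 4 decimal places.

H(P,Q) = −Σ p·log₂ q.
  −0.11·log₂(0.19) = 0.26355
  −0.17·log₂(0.51) = 0.16514
  −0.24·log₂(0.07) = 0.92076
  −0.23·log₂(0.14) = 0.65240
  −0.25·log₂(0.09) = 0.86848
H(P,Q) = 2.8703 bits.

2.8703 bits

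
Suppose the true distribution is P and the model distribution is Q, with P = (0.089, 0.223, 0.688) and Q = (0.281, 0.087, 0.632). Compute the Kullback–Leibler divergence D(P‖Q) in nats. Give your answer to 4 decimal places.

0.1660 nats

D(P‖Q) = Σ p·ln(p/q).
  0.089·ln(0.089/0.281) = -0.10232
  0.223·ln(0.223/0.087) = 0.20990
  0.688·ln(0.688/0.632) = 0.05841
D(P‖Q) = 0.1660 nats.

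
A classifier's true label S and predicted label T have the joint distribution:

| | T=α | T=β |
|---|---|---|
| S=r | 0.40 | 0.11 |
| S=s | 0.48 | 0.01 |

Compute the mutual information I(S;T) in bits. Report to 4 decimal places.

Marginals: p(S) = (0.5100, 0.4900), p(T) = (0.8800, 0.1200).
I(S;T) = Σ p(x,y)·log₂[p(x,y)/(p(x)p(y))].
  (r,α): 0.40·log₂(0.8913) = -0.06643
  (r,β): 0.11·log₂(1.7974) = 0.09305
  (s,α): 0.48·log₂(1.1132) = 0.07425
  (s,β): 0.01·log₂(0.1701) = -0.02556
Sum = 0.0753 bits.

0.0753 bits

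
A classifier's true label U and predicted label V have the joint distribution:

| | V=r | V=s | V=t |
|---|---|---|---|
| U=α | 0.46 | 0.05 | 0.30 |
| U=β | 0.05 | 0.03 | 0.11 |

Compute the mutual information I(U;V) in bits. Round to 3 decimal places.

Marginals: p(U) = (0.8100, 0.1900), p(V) = (0.5100, 0.0800, 0.4100).
I(U;V) = H(U) + H(V) − H(U,V).
H(U) = 0.7015, H(V) = 1.3143, H(U,V) = 1.9707.
I(U;V) = 0.7015 + 1.3143 − 1.9707 = 0.045 bits.

0.045 bits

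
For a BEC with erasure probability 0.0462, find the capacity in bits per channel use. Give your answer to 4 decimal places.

0.9538 bits

Binary erasure channel: capacity C = 1 − ε.
C = 1 − 0.0462 = 0.9538 bits per channel use.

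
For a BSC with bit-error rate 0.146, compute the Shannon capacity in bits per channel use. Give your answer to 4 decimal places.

0.4003 bits

Binary symmetric channel: C = 1 − h₂(ε) where h₂ is the binary entropy function.
h₂(0.146) = −0.146·log₂0.146 − 0.854·log₂0.854 = 0.5997.
C = 1 − 0.5997 = 0.4003 bits per channel use.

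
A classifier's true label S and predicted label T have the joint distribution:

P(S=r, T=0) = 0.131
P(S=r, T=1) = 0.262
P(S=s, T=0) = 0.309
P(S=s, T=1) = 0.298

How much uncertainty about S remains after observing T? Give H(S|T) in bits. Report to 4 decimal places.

Chain rule: H(S|T) = H(S,T) − H(T).
Marginals: p(S) = (0.3930, 0.6070), p(T) = (0.4400, 0.5600).
H(S,T) = 1.9345 bits; H(T) = 0.9896 bits.
H(S|T) = 1.9345 − 0.9896 = 0.9449 bits.

0.9449 bits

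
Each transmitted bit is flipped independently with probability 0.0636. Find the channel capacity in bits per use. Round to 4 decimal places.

Binary symmetric channel: C = 1 − h₂(ε) where h₂ is the binary entropy function.
h₂(0.0636) = −0.0636·log₂0.0636 − 0.9364·log₂0.9364 = 0.3416.
C = 1 − 0.3416 = 0.6584 bits per channel use.

0.6584 bits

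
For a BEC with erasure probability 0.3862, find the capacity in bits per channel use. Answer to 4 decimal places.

Binary erasure channel: capacity C = 1 − ε.
C = 1 − 0.3862 = 0.6138 bits per channel use.

0.6138 bits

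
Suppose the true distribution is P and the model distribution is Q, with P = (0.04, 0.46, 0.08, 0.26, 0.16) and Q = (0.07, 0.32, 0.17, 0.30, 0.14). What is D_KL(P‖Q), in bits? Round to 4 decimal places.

0.0987 bits

D(P‖Q) = Σ p·log₂(p/q).
  0.04·log₂(0.04/0.07) = -0.03229
  0.46·log₂(0.46/0.32) = 0.24084
  0.08·log₂(0.08/0.17) = -0.08700
  0.26·log₂(0.26/0.30) = -0.05368
  0.16·log₂(0.16/0.14) = 0.03082
D(P‖Q) = 0.0987 bits.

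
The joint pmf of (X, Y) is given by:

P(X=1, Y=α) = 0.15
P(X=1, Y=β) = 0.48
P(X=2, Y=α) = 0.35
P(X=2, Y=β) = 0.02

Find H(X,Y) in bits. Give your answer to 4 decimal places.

1.5618 bits

H(X,Y) = −Σ p(x,y)·log₂ p(x,y) over all 4 cells.
  cell (1,α): −0.15·log₂0.15 = 0.41054
  cell (1,β): −0.48·log₂0.48 = 0.50827
  cell (2,α): −0.35·log₂0.35 = 0.53010
  cell (2,β): −0.02·log₂0.02 = 0.11288
Sum = 1.5618 bits.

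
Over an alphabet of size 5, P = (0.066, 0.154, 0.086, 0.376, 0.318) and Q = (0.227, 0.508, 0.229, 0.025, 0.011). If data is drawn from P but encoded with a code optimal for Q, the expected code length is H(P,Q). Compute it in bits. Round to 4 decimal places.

H(P,Q) = −Σ p·log₂ q.
  −0.066·log₂(0.227) = 0.14119
  −0.154·log₂(0.508) = 0.15047
  −0.086·log₂(0.229) = 0.18289
  −0.376·log₂(0.025) = 2.00104
  −0.318·log₂(0.011) = 2.06902
H(P,Q) = 4.5446 bits.

4.5446 bits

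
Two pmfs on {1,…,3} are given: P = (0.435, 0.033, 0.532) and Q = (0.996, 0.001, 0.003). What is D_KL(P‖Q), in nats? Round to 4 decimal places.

D(P‖Q) = Σ p·ln(p/q).
  0.435·ln(0.435/0.996) = -0.36035
  0.033·ln(0.033/0.001) = 0.11538
  0.532·ln(0.532/0.003) = 2.75471
D(P‖Q) = 2.5097 nats.

2.5097 nats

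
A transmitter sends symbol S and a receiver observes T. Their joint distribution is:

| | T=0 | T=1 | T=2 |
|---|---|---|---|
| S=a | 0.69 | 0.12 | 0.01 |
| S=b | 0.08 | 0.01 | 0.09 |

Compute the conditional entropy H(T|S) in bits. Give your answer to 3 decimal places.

Marginals: p(S) = (0.8200, 0.1800), p(T) = (0.7700, 0.1300, 0.1000).
H(T|S) = Σ p(S) · H(T|S=·).
  S=a: p=0.8200, H(T|S=a) = 0.6928
  S=b: p=0.1800, H(T|S=b) = 1.2516
Weighted sum = 0.793 bits.

0.793 bits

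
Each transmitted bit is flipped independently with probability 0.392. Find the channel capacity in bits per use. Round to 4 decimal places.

0.0339 bits

Binary symmetric channel: C = 1 − h₂(ε) where h₂ is the binary entropy function.
h₂(0.392) = −0.392·log₂0.392 − 0.608·log₂0.608 = 0.9661.
C = 1 − 0.9661 = 0.0339 bits per channel use.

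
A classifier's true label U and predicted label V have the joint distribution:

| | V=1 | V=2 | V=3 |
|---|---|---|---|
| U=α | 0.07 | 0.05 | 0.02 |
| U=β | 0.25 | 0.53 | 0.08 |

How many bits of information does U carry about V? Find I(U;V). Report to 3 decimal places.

Marginals: p(U) = (0.1400, 0.8600), p(V) = (0.3200, 0.5800, 0.1000).
I(U;V) = Σ p(x,y)·log₂[p(x,y)/(p(x)p(y))].
  (α,1): 0.07·log₂(1.5625) = 0.0451
  (α,2): 0.05·log₂(0.6158) = -0.0350
  (α,3): 0.02·log₂(1.4286) = 0.0103
  (β,1): 0.25·log₂(0.9084) = -0.0346
  (β,2): 0.53·log₂(1.0626) = 0.0464
  (β,3): 0.08·log₂(0.9302) = -0.0083
Sum = 0.024 bits.

0.024 bits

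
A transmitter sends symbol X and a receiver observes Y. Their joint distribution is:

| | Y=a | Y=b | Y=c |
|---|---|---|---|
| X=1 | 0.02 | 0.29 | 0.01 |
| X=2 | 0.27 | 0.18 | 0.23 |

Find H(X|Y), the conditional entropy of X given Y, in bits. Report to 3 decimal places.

0.616 bits

Marginals: p(X) = (0.3200, 0.6800), p(Y) = (0.2900, 0.4700, 0.2400).
H(X|Y) = Σ p(Y) · H(X|Y=·).
  Y=a: p=0.2900, H(X|Y=a) = 0.3621
  Y=b: p=0.4700, H(X|Y=b) = 0.9601
  Y=c: p=0.2400, H(X|Y=c) = 0.2499
Weighted sum = 0.616 bits.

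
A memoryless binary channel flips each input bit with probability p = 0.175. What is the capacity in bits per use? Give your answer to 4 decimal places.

Binary symmetric channel: C = 1 − h₂(ε) where h₂ is the binary entropy function.
h₂(0.175) = −0.175·log₂0.175 − 0.825·log₂0.825 = 0.6690.
C = 1 − 0.6690 = 0.3310 bits per channel use.

0.3310 bits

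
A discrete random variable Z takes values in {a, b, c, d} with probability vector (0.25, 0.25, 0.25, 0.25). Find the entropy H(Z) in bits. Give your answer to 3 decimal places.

2.000 bits

H(Z) = −Σ p·log₂ p.
  −(0.25)·log₂(0.25) = 0.5000
  −(0.25)·log₂(0.25) = 0.5000
  −(0.25)·log₂(0.25) = 0.5000
  −(0.25)·log₂(0.25) = 0.5000
Sum: 0.5000 + 0.5000 + 0.5000 + 0.5000 = 2.000 bits.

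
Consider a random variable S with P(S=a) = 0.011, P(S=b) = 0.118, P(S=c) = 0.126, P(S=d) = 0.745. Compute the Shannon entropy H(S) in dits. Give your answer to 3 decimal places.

0.340 dits

H(S) = −Σ p·log₁₀ p.
  −(0.011)·log₁₀(0.011) = 0.0215
  −(0.118)·log₁₀(0.118) = 0.1095
  −(0.126)·log₁₀(0.126) = 0.1134
  −(0.745)·log₁₀(0.745) = 0.0952
Sum: 0.0215 + 0.1095 + 0.1134 + 0.0952 = 0.340 dits.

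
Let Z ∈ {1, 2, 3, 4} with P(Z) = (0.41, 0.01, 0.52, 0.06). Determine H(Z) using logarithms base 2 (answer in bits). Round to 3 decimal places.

H(Z) = −Σ p·log₂ p.
  −(0.41)·log₂(0.41) = 0.5274
  −(0.01)·log₂(0.01) = 0.0664
  −(0.52)·log₂(0.52) = 0.4906
  −(0.06)·log₂(0.06) = 0.2435
Sum: 0.5274 + 0.0664 + 0.4906 + 0.2435 = 1.328 bits.

1.328 bits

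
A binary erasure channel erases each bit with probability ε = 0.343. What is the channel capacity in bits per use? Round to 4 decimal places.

0.6570 bits

Binary erasure channel: capacity C = 1 − ε.
C = 1 − 0.343 = 0.6570 bits per channel use.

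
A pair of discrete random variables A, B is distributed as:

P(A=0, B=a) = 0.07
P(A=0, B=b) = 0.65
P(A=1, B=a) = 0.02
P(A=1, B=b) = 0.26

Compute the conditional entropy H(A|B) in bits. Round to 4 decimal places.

Marginals: p(A) = (0.7200, 0.2800), p(B) = (0.0900, 0.9100).
H(A|B) = Σ p(B) · H(A|B=·).
  B=a: p=0.0900, H(A|B=a) = 0.7642
  B=b: p=0.9100, H(A|B=b) = 0.8631
Weighted sum = 0.8542 bits.

0.8542 bits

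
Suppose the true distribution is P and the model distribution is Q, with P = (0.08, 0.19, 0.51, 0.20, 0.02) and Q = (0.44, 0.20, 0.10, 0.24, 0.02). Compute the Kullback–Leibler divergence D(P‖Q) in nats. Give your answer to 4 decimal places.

D(P‖Q) = Σ p·ln(p/q).
  0.08·ln(0.08/0.44) = -0.13638
  0.19·ln(0.19/0.20) = -0.00975
  0.51·ln(0.51/0.10) = 0.83091
  0.20·ln(0.20/0.24) = -0.03646
  0.02·ln(0.02/0.02) = 0.00000
D(P‖Q) = 0.6483 nats.

0.6483 nats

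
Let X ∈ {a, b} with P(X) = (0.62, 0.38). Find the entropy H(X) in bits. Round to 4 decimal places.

H(X) = −Σ p·log₂ p.
  −(0.62)·log₂(0.62) = 0.42759
  −(0.38)·log₂(0.38) = 0.53045
Sum: 0.42759 + 0.53045 = 0.9580 bits.

0.9580 bits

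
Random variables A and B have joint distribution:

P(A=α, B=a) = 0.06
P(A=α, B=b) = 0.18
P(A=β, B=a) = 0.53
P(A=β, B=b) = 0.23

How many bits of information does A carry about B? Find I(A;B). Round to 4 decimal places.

0.1096 bits

Marginals: p(A) = (0.2400, 0.7600), p(B) = (0.5900, 0.4100).
I(A;B) = Σ p(x,y)·log₂[p(x,y)/(p(x)p(y))].
  (α,a): 0.06·log₂(0.4237) = -0.07433
  (α,b): 0.18·log₂(1.8293) = 0.15683
  (β,a): 0.53·log₂(1.1820) = 0.12784
  (β,b): 0.23·log₂(0.7381) = -0.10075
Sum = 0.1096 bits.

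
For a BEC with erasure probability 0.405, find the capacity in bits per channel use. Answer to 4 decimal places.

0.5950 bits

Binary erasure channel: capacity C = 1 − ε.
C = 1 − 0.405 = 0.5950 bits per channel use.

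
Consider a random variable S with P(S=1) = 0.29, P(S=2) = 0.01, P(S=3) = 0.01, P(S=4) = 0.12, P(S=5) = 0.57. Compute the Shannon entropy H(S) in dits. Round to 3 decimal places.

H(S) = −Σ p·log₁₀ p.
  −(0.29)·log₁₀(0.29) = 0.1559
  −(0.01)·log₁₀(0.01) = 0.0200
  −(0.01)·log₁₀(0.01) = 0.0200
  −(0.12)·log₁₀(0.12) = 0.1105
  −(0.57)·log₁₀(0.57) = 0.1392
Sum: 0.1559 + 0.0200 + 0.0200 + 0.1105 + 0.1392 = 0.446 dits.

0.446 dits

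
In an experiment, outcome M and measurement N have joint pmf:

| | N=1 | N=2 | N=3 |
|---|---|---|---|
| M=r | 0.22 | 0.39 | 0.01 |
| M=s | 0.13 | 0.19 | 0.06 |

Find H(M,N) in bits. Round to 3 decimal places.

2.158 bits

H(M,N) = −Σ p(x,y)·log₂ p(x,y) over all 6 cells.
  cell (r,1): −0.22·log₂0.22 = 0.4806
  cell (r,2): −0.39·log₂0.39 = 0.5298
  cell (r,3): −0.01·log₂0.01 = 0.0664
  cell (s,1): −0.13·log₂0.13 = 0.3826
  cell (s,2): −0.19·log₂0.19 = 0.4552
  cell (s,3): −0.06·log₂0.06 = 0.2435
Sum = 2.158 bits.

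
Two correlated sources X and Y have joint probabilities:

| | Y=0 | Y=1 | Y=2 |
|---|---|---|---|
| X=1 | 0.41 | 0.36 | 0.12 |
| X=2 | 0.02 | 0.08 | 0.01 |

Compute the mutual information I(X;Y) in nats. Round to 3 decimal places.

Marginals: p(X) = (0.8900, 0.1100), p(Y) = (0.4300, 0.4400, 0.1300).
I(X;Y) = Σ p(x,y)·ln[p(x,y)/(p(x)p(y))].
  (1,0): 0.41·ln(1.0713) = 0.0283
  (1,1): 0.36·ln(0.9193) = -0.0303
  (1,2): 0.12·ln(1.0372) = 0.0044
  (2,0): 0.02·ln(0.4228) = -0.0172
  (2,1): 0.08·ln(1.6529) = 0.0402
  (2,2): 0.01·ln(0.6993) = -0.0036
Sum = 0.022 nats.

0.022 nats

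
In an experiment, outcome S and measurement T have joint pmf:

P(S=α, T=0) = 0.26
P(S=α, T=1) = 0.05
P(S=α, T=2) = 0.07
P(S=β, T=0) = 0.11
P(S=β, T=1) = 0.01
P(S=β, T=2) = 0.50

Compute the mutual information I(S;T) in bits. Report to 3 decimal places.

0.288 bits

Marginals: p(S) = (0.3800, 0.6200), p(T) = (0.3700, 0.0600, 0.5700).
I(S;T) = H(S) + H(T) − H(S,T).
H(S) = 0.9580, H(T) = 1.2365, H(S,T) = 1.9067.
I(S;T) = 0.9580 + 1.2365 − 1.9067 = 0.288 bits.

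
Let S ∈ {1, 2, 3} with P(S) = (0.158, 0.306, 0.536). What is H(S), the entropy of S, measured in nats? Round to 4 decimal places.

0.9882 nats

H(S) = −Σ p·ln p.
  −(0.158)·ln(0.158) = 0.29154
  −(0.306)·ln(0.306) = 0.36236
  −(0.536)·ln(0.536) = 0.33426
Sum: 0.29154 + 0.36236 + 0.33426 = 0.9882 nats.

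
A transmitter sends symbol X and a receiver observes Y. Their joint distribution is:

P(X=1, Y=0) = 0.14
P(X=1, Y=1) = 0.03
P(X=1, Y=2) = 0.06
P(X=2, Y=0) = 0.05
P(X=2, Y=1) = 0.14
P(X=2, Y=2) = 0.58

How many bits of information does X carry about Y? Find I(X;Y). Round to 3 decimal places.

0.218 bits

Marginals: p(X) = (0.2300, 0.7700), p(Y) = (0.1900, 0.1700, 0.6400).
I(X;Y) = Σ p(x,y)·log₂[p(x,y)/(p(x)p(y))].
  (1,0): 0.14·log₂(3.2037) = 0.2352
  (1,1): 0.03·log₂(0.7673) = -0.0115
  (1,2): 0.06·log₂(0.4076) = -0.0777
  (2,0): 0.05·log₂(0.3418) = -0.0774
  (2,1): 0.14·log₂(1.0695) = 0.0136
  (2,2): 0.58·log₂(1.1769) = 0.1363
Sum = 0.218 bits.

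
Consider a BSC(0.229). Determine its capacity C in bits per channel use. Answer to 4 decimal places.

0.2237 bits

Binary symmetric channel: C = 1 − h₂(ε) where h₂ is the binary entropy function.
h₂(0.229) = −0.229·log₂0.229 − 0.771·log₂0.771 = 0.7763.
C = 1 − 0.7763 = 0.2237 bits per channel use.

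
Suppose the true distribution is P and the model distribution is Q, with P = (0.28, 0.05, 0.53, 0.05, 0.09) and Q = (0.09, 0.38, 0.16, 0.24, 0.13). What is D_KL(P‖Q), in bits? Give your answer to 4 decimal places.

1.0671 bits

D(P‖Q) = Σ p·log₂(p/q).
  0.28·log₂(0.28/0.09) = 0.45848
  0.05·log₂(0.05/0.38) = -0.14630
  0.53·log₂(0.53/0.16) = 0.91580
  0.05·log₂(0.05/0.24) = -0.11315
  0.09·log₂(0.09/0.13) = -0.04775
D(P‖Q) = 1.0671 bits.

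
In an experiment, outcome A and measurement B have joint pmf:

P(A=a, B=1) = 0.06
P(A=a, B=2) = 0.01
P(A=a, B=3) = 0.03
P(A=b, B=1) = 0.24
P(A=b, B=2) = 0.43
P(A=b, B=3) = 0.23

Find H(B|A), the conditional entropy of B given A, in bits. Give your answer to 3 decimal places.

Chain rule: H(B|A) = H(A,B) − H(A).
Marginals: p(A) = (0.1000, 0.9000), p(B) = (0.3000, 0.4400, 0.2600).
H(A,B) = 1.9671 bits; H(A) = 0.4690 bits.
H(B|A) = 1.9671 − 0.4690 = 1.498 bits.

1.498 bits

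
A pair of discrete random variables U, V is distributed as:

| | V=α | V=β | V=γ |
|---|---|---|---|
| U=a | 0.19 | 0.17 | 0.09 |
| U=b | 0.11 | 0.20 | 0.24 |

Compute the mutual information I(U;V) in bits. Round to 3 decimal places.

0.061 bits

Marginals: p(U) = (0.4500, 0.5500), p(V) = (0.3000, 0.3700, 0.3300).
I(U;V) = H(U) + H(V) − H(U,V).
H(U) = 0.9928, H(V) = 1.5796, H(U,V) = 2.5113.
I(U;V) = 0.9928 + 1.5796 − 2.5113 = 0.061 bits.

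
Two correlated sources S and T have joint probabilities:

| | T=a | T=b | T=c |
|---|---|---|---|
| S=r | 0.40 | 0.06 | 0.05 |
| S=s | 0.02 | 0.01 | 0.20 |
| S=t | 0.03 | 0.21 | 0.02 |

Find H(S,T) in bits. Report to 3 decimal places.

H(S,T) = −Σ p(x,y)·log₂ p(x,y) over all 9 cells.
  cell (r,a): −0.40·log₂0.40 = 0.5288
  cell (r,b): −0.06·log₂0.06 = 0.2435
  cell (r,c): −0.05·log₂0.05 = 0.2161
  cell (s,a): −0.02·log₂0.02 = 0.1129
  cell (s,b): −0.01·log₂0.01 = 0.0664
  cell (s,c): −0.20·log₂0.20 = 0.4644
  cell (t,a): −0.03·log₂0.03 = 0.1518
  cell (t,b): −0.21·log₂0.21 = 0.4728
  cell (t,c): −0.02·log₂0.02 = 0.1129
Sum = 2.370 bits.

2.370 bits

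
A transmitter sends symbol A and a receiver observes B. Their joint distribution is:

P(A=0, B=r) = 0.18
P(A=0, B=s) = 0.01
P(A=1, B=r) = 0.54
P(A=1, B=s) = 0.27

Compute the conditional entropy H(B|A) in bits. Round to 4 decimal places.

0.8003 bits

Chain rule: H(B|A) = H(A,B) − H(A).
Marginals: p(A) = (0.1900, 0.8100), p(B) = (0.7200, 0.2800).
H(A,B) = 1.5018 bits; H(A) = 0.7015 bits.
H(B|A) = 1.5018 − 0.7015 = 0.8003 bits.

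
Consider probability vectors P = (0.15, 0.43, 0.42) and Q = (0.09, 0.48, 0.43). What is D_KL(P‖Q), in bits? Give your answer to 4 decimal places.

0.0280 bits

D(P‖Q) = Σ p·log₂(p/q).
  0.15·log₂(0.15/0.09) = 0.11054
  0.43·log₂(0.43/0.48) = -0.06824
  0.42·log₂(0.42/0.43) = -0.01426
D(P‖Q) = 0.0280 bits.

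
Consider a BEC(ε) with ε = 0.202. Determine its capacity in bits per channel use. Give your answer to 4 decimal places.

0.7980 bits

Binary erasure channel: capacity C = 1 − ε.
C = 1 − 0.202 = 0.7980 bits per channel use.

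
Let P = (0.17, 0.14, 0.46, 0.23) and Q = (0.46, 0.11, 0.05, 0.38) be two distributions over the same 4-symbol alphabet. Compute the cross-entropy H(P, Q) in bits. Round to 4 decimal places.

H(P,Q) = −Σ p·log₂ q.
  −0.17·log₂(0.46) = 0.19045
  −0.14·log₂(0.11) = 0.44582
  −0.46·log₂(0.05) = 1.98809
  −0.23·log₂(0.38) = 0.32106
H(P,Q) = 2.9454 bits.

2.9454 bits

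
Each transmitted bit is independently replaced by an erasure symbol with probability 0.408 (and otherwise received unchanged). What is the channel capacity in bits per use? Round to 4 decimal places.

0.5920 bits

Binary erasure channel: capacity C = 1 − ε.
C = 1 − 0.408 = 0.5920 bits per channel use.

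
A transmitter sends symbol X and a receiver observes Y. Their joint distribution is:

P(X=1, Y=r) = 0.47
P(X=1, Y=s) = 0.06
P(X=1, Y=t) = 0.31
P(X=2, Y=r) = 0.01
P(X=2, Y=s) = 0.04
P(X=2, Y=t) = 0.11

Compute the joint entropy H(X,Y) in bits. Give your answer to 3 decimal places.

1.882 bits

H(X,Y) = −Σ p(x,y)·log₂ p(x,y) over all 6 cells.
  cell (1,r): −0.47·log₂0.47 = 0.5120
  cell (1,s): −0.06·log₂0.06 = 0.2435
  cell (1,t): −0.31·log₂0.31 = 0.5238
  cell (2,r): −0.01·log₂0.01 = 0.0664
  cell (2,s): −0.04·log₂0.04 = 0.1858
  cell (2,t): −0.11·log₂0.11 = 0.3503
Sum = 1.882 bits.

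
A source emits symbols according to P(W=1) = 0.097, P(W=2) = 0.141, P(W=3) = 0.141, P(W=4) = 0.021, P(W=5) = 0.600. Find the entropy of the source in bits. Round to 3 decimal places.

H(W) = −Σ p·log₂ p.
  −(0.097)·log₂(0.097) = 0.3265
  −(0.141)·log₂(0.141) = 0.3985
  −(0.141)·log₂(0.141) = 0.3985
  −(0.021)·log₂(0.021) = 0.1170
  −(0.600)·log₂(0.600) = 0.4422
Sum: 0.3265 + 0.3985 + 0.3985 + 0.1170 + 0.4422 = 1.683 bits.

1.683 bits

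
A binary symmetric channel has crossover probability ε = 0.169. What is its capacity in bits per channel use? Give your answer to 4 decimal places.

0.3446 bits

Binary symmetric channel: C = 1 − h₂(ε) where h₂ is the binary entropy function.
h₂(0.169) = −0.169·log₂0.169 − 0.831·log₂0.831 = 0.6554.
C = 1 − 0.6554 = 0.3446 bits per channel use.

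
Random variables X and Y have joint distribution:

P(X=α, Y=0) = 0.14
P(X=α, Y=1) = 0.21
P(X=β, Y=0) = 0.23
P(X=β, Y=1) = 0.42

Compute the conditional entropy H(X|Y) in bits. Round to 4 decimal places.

Marginals: p(X) = (0.3500, 0.6500), p(Y) = (0.3700, 0.6300).
H(X|Y) = Σ p(Y) · H(X|Y=·).
  Y=0: p=0.3700, H(X|Y=0) = 0.9569
  Y=1: p=0.6300, H(X|Y=1) = 0.9183
Weighted sum = 0.9326 bits.

0.9326 bits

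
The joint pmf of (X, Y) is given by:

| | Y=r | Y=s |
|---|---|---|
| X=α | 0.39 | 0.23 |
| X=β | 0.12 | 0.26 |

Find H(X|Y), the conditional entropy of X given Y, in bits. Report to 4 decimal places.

0.8901 bits

Marginals: p(X) = (0.6200, 0.3800), p(Y) = (0.5100, 0.4900).
H(X|Y) = Σ p(Y) · H(X|Y=·).
  Y=r: p=0.5100, H(X|Y=r) = 0.7871
  Y=s: p=0.4900, H(X|Y=s) = 0.9973
Weighted sum = 0.8901 bits.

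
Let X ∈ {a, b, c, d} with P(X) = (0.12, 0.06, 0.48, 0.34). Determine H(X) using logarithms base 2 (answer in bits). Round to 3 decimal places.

1.648 bits

H(X) = −Σ p·log₂ p.
  −(0.12)·log₂(0.12) = 0.3671
  −(0.06)·log₂(0.06) = 0.2435
  −(0.48)·log₂(0.48) = 0.5083
  −(0.34)·log₂(0.34) = 0.5292
Sum: 0.3671 + 0.2435 + 0.5083 + 0.5292 = 1.648 bits.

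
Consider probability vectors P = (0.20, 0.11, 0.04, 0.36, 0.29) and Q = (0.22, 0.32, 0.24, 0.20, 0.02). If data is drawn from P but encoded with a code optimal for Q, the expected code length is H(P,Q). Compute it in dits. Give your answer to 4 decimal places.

0.9551 dits

H(P,Q) = −Σ p·log₁₀ q.
  −0.20·log₁₀(0.22) = 0.13152
  −0.11·log₁₀(0.32) = 0.05443
  −0.04·log₁₀(0.24) = 0.02479
  −0.36·log₁₀(0.20) = 0.25163
  −0.29·log₁₀(0.02) = 0.49270
H(P,Q) = 0.9551 dits.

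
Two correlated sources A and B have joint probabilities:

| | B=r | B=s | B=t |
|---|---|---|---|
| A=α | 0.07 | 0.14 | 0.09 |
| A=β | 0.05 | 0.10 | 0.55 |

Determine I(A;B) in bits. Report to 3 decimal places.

Marginals: p(A) = (0.3000, 0.7000), p(B) = (0.1200, 0.2400, 0.6400).
I(A;B) = H(A) + H(B) − H(A,B).
H(A) = 0.8813, H(B) = 1.2733, H(A,B) = 2.0010.
I(A;B) = 0.8813 + 1.2733 − 2.0010 = 0.154 bits.

0.154 bits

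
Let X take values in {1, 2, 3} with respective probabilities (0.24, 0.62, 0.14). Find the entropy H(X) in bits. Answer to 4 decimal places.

1.3188 bits

H(X) = −Σ p·log₂ p.
  −(0.24)·log₂(0.24) = 0.49413
  −(0.62)·log₂(0.62) = 0.42759
  −(0.14)·log₂(0.14) = 0.39711
Sum: 0.49413 + 0.42759 + 0.39711 = 1.3188 bits.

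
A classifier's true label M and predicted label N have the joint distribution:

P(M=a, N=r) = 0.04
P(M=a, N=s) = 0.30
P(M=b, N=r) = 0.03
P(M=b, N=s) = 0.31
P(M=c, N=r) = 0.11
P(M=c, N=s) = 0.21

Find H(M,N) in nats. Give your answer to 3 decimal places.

H(M,N) = −Σ p(x,y)·ln p(x,y) over all 6 cells.
  cell (a,r): −0.04·ln0.04 = 0.1288
  cell (a,s): −0.30·ln0.30 = 0.3612
  cell (b,r): −0.03·ln0.03 = 0.1052
  cell (b,s): −0.31·ln0.31 = 0.3631
  cell (c,r): −0.11·ln0.11 = 0.2428
  cell (c,s): −0.21·ln0.21 = 0.3277
Sum = 1.529 nats.

1.529 nats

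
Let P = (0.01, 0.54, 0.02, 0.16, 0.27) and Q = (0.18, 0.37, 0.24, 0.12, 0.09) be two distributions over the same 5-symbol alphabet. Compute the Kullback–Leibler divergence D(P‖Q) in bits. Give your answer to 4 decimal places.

0.6755 bits

D(P‖Q) = Σ p·log₂(p/q).
  0.01·log₂(0.01/0.18) = -0.04170
  0.54·log₂(0.54/0.37) = 0.29453
  0.02·log₂(0.02/0.24) = -0.07170
  0.16·log₂(0.16/0.12) = 0.06641
  0.27·log₂(0.27/0.09) = 0.42794
D(P‖Q) = 0.6755 bits.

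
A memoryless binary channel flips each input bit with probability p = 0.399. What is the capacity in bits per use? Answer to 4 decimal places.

0.0296 bits

Binary symmetric channel: C = 1 − h₂(ε) where h₂ is the binary entropy function.
h₂(0.399) = −0.399·log₂0.399 − 0.601·log₂0.601 = 0.9704.
C = 1 − 0.9704 = 0.0296 bits per channel use.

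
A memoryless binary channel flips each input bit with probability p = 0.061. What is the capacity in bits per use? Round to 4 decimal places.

Binary symmetric channel: C = 1 − h₂(ε) where h₂ is the binary entropy function.
h₂(0.061) = −0.061·log₂0.061 − 0.939·log₂0.939 = 0.3314.
C = 1 − 0.3314 = 0.6686 bits per channel use.

0.6686 bits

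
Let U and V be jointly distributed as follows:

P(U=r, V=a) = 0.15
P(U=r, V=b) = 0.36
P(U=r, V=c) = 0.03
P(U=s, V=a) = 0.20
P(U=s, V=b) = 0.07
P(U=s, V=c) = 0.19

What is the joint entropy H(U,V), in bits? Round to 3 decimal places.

2.281 bits

H(U,V) = −Σ p(x,y)·log₂ p(x,y) over all 6 cells.
  cell (r,a): −0.15·log₂0.15 = 0.4105
  cell (r,b): −0.36·log₂0.36 = 0.5306
  cell (r,c): −0.03·log₂0.03 = 0.1518
  cell (s,a): −0.20·log₂0.20 = 0.4644
  cell (s,b): −0.07·log₂0.07 = 0.2686
  cell (s,c): −0.19·log₂0.19 = 0.4552
Sum = 2.281 bits.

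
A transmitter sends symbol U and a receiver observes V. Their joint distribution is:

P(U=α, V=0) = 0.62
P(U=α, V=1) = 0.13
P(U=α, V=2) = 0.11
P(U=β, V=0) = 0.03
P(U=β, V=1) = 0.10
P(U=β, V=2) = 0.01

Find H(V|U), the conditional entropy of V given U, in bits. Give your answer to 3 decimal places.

1.127 bits

Marginals: p(U) = (0.8600, 0.1400), p(V) = (0.6500, 0.2300, 0.1200).
H(V|U) = Σ p(U) · H(V|U=·).
  U=α: p=0.8600, H(V|U=α) = 1.1319
  U=β: p=0.1400, H(V|U=β) = 1.0949
Weighted sum = 1.127 bits.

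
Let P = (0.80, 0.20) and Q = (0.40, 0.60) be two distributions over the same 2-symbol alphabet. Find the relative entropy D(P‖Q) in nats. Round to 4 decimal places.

0.3348 nats

D(P‖Q) = Σ p·ln(p/q).
  0.80·ln(0.80/0.40) = 0.55452
  0.20·ln(0.20/0.60) = -0.21972
D(P‖Q) = 0.3348 nats.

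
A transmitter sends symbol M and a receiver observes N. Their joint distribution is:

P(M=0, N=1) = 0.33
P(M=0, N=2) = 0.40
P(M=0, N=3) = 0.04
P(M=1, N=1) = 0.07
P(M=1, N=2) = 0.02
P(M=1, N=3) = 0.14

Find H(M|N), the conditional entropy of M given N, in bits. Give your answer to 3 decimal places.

0.521 bits

Marginals: p(M) = (0.7700, 0.2300), p(N) = (0.4000, 0.4200, 0.1800).
H(M|N) = Σ p(N) · H(M|N=·).
  N=1: p=0.4000, H(M|N=1) = 0.6690
  N=2: p=0.4200, H(M|N=2) = 0.2762
  N=3: p=0.1800, H(M|N=3) = 0.7642
Weighted sum = 0.521 bits.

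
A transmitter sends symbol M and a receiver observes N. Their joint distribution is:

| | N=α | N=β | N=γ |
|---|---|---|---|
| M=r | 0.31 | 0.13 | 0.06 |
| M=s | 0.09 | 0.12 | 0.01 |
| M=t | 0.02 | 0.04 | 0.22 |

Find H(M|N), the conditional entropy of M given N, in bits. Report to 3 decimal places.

Chain rule: H(M|N) = H(M,N) − H(N).
Marginals: p(M) = (0.5000, 0.2200, 0.2800), p(N) = (0.4200, 0.2900, 0.2900).
H(M,N) = 2.6753 bits; H(N) = 1.5615 bits.
H(M|N) = 2.6753 − 1.5615 = 1.114 bits.

1.114 bits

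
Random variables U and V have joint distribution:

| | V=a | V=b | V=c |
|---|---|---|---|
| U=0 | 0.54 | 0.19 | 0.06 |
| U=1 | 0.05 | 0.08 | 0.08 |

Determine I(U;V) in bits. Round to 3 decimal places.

0.120 bits

Marginals: p(U) = (0.7900, 0.2100), p(V) = (0.5900, 0.2700, 0.1400).
I(U;V) = H(U) + H(V) − H(U,V).
H(U) = 0.7415, H(V) = 1.3562, H(U,V) = 1.9779.
I(U;V) = 0.7415 + 1.3562 − 1.9779 = 0.120 bits.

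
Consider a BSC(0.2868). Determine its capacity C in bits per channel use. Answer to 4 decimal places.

Binary symmetric channel: C = 1 − h₂(ε) where h₂ is the binary entropy function.
h₂(0.2868) = −0.2868·log₂0.2868 − 0.7132·log₂0.7132 = 0.8646.
C = 1 − 0.8646 = 0.1354 bits per channel use.

0.1354 bits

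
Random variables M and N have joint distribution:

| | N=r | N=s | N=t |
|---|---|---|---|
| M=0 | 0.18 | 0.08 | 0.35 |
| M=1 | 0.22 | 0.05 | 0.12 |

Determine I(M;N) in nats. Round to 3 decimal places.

0.040 nats

Marginals: p(M) = (0.6100, 0.3900), p(N) = (0.4000, 0.1300, 0.4700).
I(M;N) = H(M) + H(N) − H(M,N).
H(M) = 0.6687, H(N) = 0.9866, H(M,N) = 1.6155.
I(M;N) = 0.6687 + 0.9866 − 1.6155 = 0.040 nats.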